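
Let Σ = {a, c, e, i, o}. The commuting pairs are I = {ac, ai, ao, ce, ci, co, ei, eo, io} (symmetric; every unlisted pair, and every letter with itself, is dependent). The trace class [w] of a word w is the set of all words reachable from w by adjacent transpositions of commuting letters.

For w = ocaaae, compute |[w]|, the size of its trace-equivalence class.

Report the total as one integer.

piece 0:o — minimal
piece 1:c — minimal
piece 2:a — minimal
piece 3:a rests on {2:a}
piece 4:a rests on {3:a}
piece 5:e rests on {4:a}
minimal pieces: {0:o, 1:c, 2:a}
ways to finish when only these pieces remain (= sum over removing one remaining piece with nothing left below it):
  1 left: {0}→1  {1}→1  {5}→1
  2 left: {0,1}→2  {0,5}→2  {1,5}→2  {4,5}→1
  3 left: {0,1,5}→6  {0,4,5}→3  {1,4,5}→3  {3,4,5}→1
  4 left: {0,1,4,5}→12  {0,3,4,5}→4  {1,3,4,5}→4  {2,3,4,5}→1
  placing 0:o first → 5 extensions
  placing 1:c first → 5 extensions
  placing 2:a first → 20 extensions
total linear extensions = 30

30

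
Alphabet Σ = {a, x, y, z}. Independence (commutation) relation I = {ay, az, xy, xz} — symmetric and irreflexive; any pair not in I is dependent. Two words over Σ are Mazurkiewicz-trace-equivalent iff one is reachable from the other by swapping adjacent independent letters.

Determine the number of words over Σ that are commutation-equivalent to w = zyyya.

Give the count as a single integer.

5

piece 0:z — minimal
piece 1:y rests on {0:z}
piece 2:y rests on {1:y}
piece 3:y rests on {2:y}
piece 4:a — minimal
minimal pieces: {0:z, 4:a}
ways to finish when only these pieces remain (= sum over removing one remaining piece with nothing left below it):
  1 left: {3}→1  {4}→1
  2 left: {2,3}→1  {3,4}→2
  3 left: {1,2,3}→1  {2,3,4}→3
  placing 0:z first → 4 extensions
  placing 4:a first → 1 extensions
total linear extensions = 5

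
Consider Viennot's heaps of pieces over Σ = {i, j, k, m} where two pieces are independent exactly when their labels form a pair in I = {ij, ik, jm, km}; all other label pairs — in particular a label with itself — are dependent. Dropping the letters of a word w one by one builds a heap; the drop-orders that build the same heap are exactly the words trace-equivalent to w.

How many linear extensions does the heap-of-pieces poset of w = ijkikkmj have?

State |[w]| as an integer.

56

drop 0:i onto floor
drop 1:j onto floor
drop 2:k onto {1:j}
drop 3:i onto {0:i}
drop 4:k onto {2:k}
drop 5:k onto {4:k}
drop 6:m onto {3:i}
drop 7:j onto {5:k}
ground layer = {0:i, 1:j}
drop-orders for the pieces not yet dropped (sum over which currently-grounded one goes next):
  1 to go: {6} 1  {7} 1
  2 to go: {3,6} 1  {5,7} 1  {6,7} 2
  3 to go: {0,3,6} 1  {3,6,7} 3  {4,5,7} 1  {5,6,7} 3
  4 to go: {0,3,6,7} 4  {2,4,5,7} 1  {3,5,6,7} 6  {4,5,6,7} 4
  5 to go: {0,3,5,6,7} 10  {1,2,4,5,7} 1  {2,4,5,6,7} 5  {3,4,5,6,7} 10
  6 to go: {0,3,4,5,6,7} 20  {1,2,4,5,6,7} 6  {2,3,4,5,6,7} 15
  if 0:i drops first: 21 orders
  if 1:j drops first: 35 orders
heap linearizations: 56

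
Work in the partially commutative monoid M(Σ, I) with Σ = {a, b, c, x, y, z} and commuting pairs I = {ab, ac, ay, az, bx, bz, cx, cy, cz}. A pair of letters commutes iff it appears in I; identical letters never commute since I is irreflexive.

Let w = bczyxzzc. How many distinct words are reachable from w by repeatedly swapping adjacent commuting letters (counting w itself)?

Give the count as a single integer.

drop 0:b onto floor
drop 1:c onto {0:b}
drop 2:z onto floor
drop 3:y onto {0:b, 2:z}
drop 4:x onto {3:y}
drop 5:z onto {4:x}
drop 6:z onto {5:z}
drop 7:c onto {1:c}
ground layer = {0:b, 2:z}
drop-orders for the pieces not yet dropped (sum over which currently-grounded one goes next):
  1 to go: {6} 1  {7} 1
  2 to go: {1,7} 1  {5,6} 1  {6,7} 2
  3 to go: {1,6,7} 3  {4,5,6} 1  {5,6,7} 3
  4 to go: {1,5,6,7} 6  {3,4,5,6} 1  {4,5,6,7} 4
  5 to go: {1,4,5,6,7} 10  {2,3,4,5,6} 1  {3,4,5,6,7} 5
  6 to go: {1,3,4,5,6,7} 15  {2,3,4,5,6,7} 6
  if 0:b drops first: 21 orders
  if 2:z drops first: 15 orders
heap linearizations: 36

36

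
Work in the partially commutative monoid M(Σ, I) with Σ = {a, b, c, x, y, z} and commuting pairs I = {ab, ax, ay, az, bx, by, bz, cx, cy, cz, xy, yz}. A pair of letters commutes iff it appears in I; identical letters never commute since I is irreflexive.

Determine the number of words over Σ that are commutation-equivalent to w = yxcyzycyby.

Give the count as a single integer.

piece 0:y — minimal
piece 1:x — minimal
piece 2:c — minimal
piece 3:y rests on {0:y}
piece 4:z rests on {1:x}
piece 5:y rests on {3:y}
piece 6:c rests on {2:c}
piece 7:y rests on {5:y}
piece 8:b rests on {6:c}
piece 9:y rests on {7:y}
minimal pieces: {0:y, 1:x, 2:c}
ways to finish when only these pieces remain (= sum over removing one remaining piece with nothing left below it):
  1 left: {4}→1  {8}→1  {9}→1
  2 left: {1,4}→1  {4,8}→2  {4,9}→2  {6,8}→1  {7,9}→1  {8,9}→2
  3 left: {1,4,8}→3  {1,4,9}→3  {2,6,8}→1  {4,6,8}→3  {4,7,9}→3  {4,8,9}→6  {5,7,9}→1  {6,8,9}→3  {7,8,9}→3
  4 left: {1,4,6,8}→6  {1,4,7,9}→6  {1,4,8,9}→12  {2,4,6,8}→4  {2,6,8,9}→4  {3,5,7,9}→1  {4,5,7,9}→4  {4,6,8,9}→12  {4,7,8,9}→12  {5,7,8,9}→4  {6,7,8,9}→6
  5 left: {0,3,5,7,9}→1  {1,2,4,6,8}→10  {1,4,5,7,9}→10  {1,4,6,8,9}→30  {1,4,7,8,9}→30  {2,4,6,8,9}→20  {2,6,7,8,9}→10  {3,4,5,7,9}→5  {3,5,7,8,9}→5  {4,5,7,8,9}→20  {4,6,7,8,9}→30  {5,6,7,8,9}→10
  6 left: {0,3,4,5,7,9}→6  {0,3,5,7,8,9}→6  {1,2,4,6,8,9}→60  {1,3,4,5,7,9}→15  {1,4,5,7,8,9}→60  {1,4,6,7,8,9}→90  {2,4,6,7,8,9}→60  {2,5,6,7,8,9}→20  {3,4,5,7,8,9}→30  {3,5,6,7,8,9}→15  {4,5,6,7,8,9}→60
  7 left: {0,1,3,4,5,7,9}→21  {0,3,4,5,7,8,9}→42  {0,3,5,6,7,8,9}→21  {1,2,4,6,7,8,9}→210  {1,3,4,5,7,8,9}→105  {1,4,5,6,7,8,9}→210  {2,3,5,6,7,8,9}→35  {2,4,5,6,7,8,9}→140  {3,4,5,6,7,8,9}→105
  8 left: {0,1,3,4,5,7,8,9}→168  {0,2,3,5,6,7,8,9}→56  {0,3,4,5,6,7,8,9}→168  {1,2,4,5,6,7,8,9}→560  {1,3,4,5,6,7,8,9}→420  {2,3,4,5,6,7,8,9}→280
  placing 0:y first → 1260 extensions
  placing 1:x first → 504 extensions
  placing 2:c first → 756 extensions
total linear extensions = 2520

2520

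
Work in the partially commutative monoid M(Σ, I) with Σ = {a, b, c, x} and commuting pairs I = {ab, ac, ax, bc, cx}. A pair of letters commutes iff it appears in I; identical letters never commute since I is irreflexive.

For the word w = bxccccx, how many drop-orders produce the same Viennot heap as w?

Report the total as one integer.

drop 0:b onto floor
drop 1:x onto {0:b}
drop 2:c onto floor
drop 3:c onto {2:c}
drop 4:c onto {3:c}
drop 5:c onto {4:c}
drop 6:x onto {1:x}
ground layer = {0:b, 2:c}
drop-orders for the pieces not yet dropped (sum over which currently-grounded one goes next):
  1 to go: {5} 1  {6} 1
  2 to go: {1,6} 1  {4,5} 1  {5,6} 2
  3 to go: {0,1,6} 1  {1,5,6} 3  {3,4,5} 1  {4,5,6} 3
  4 to go: {0,1,5,6} 4  {1,4,5,6} 6  {2,3,4,5} 1  {3,4,5,6} 4
  5 to go: {0,1,4,5,6} 10  {1,3,4,5,6} 10  {2,3,4,5,6} 5
  if 0:b drops first: 15 orders
  if 2:c drops first: 20 orders
heap linearizations: 35

35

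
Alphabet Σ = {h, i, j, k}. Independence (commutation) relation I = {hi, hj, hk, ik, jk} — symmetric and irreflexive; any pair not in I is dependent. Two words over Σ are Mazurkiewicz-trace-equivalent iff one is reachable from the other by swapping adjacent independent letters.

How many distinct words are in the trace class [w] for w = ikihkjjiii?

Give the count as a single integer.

drop 0:i onto floor
drop 1:k onto floor
drop 2:i onto {0:i}
drop 3:h onto floor
drop 4:k onto {1:k}
drop 5:j onto {2:i}
drop 6:j onto {5:j}
drop 7:i onto {6:j}
drop 8:i onto {7:i}
drop 9:i onto {8:i}
ground layer = {0:i, 1:k, 3:h}
drop-orders for the pieces not yet dropped (sum over which currently-grounded one goes next):
  1 to go: {3} 1  {4} 1  {9} 1
  2 to go: {1,4} 1  {3,4} 2  {3,9} 2  {4,9} 2  {8,9} 1
  3 to go: {1,3,4} 3  {1,4,9} 3  {3,4,9} 6  {3,8,9} 3  {4,8,9} 3  {7,8,9} 1
  4 to go: {1,3,4,9} 12  {1,4,8,9} 6  {3,4,8,9} 12  {3,7,8,9} 4  {4,7,8,9} 4  {6,7,8,9} 1
  5 to go: {1,3,4,8,9} 30  {1,4,7,8,9} 10  {3,4,7,8,9} 20  {3,6,7,8,9} 5  {4,6,7,8,9} 5  {5,6,7,8,9} 1
  6 to go: {1,3,4,7,8,9} 60  {1,4,6,7,8,9} 15  {2,5,6,7,8,9} 1  {3,4,6,7,8,9} 30  {3,5,6,7,8,9} 6  {4,5,6,7,8,9} 6
  7 to go: {0,2,5,6,7,8,9} 1  {1,3,4,6,7,8,9} 105  {1,4,5,6,7,8,9} 21  {2,3,5,6,7,8,9} 7  {2,4,5,6,7,8,9} 7  {3,4,5,6,7,8,9} 42
  8 to go: {0,2,3,5,6,7,8,9} 8  {0,2,4,5,6,7,8,9} 8  {1,2,4,5,6,7,8,9} 28  {1,3,4,5,6,7,8,9} 168  {2,3,4,5,6,7,8,9} 56
  if 0:i drops first: 252 orders
  if 1:k drops first: 72 orders
  if 3:h drops first: 36 orders
heap linearizations: 360

360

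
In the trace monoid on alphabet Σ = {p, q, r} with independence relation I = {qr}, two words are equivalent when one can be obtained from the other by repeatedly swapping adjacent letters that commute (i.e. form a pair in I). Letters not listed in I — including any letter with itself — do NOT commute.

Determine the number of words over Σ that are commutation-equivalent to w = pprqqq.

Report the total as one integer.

piece 0:p — minimal
piece 1:p rests on {0:p}
piece 2:r rests on {1:p}
piece 3:q rests on {1:p}
piece 4:q rests on {3:q}
piece 5:q rests on {4:q}
minimal pieces: {0:p}
ways to finish when only these pieces remain (= sum over removing one remaining piece with nothing left below it):
  1 left: {2}→1  {5}→1
  2 left: {2,5}→2  {4,5}→1
  3 left: {2,4,5}→3  {3,4,5}→1
  4 left: {2,3,4,5}→4
  placing 0:p first → 4 extensions

4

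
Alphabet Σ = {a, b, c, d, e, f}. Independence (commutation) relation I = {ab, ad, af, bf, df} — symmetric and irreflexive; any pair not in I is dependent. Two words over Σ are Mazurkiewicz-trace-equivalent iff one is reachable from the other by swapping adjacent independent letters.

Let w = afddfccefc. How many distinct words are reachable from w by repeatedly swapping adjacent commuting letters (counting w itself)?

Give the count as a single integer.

30

drop 0:a onto floor
drop 1:f onto floor
drop 2:d onto floor
drop 3:d onto {2:d}
drop 4:f onto {1:f}
drop 5:c onto {0:a, 3:d, 4:f}
drop 6:c onto {5:c}
drop 7:e onto {6:c}
drop 8:f onto {7:e}
drop 9:c onto {8:f}
ground layer = {0:a, 1:f, 2:d}
drop-orders for the pieces not yet dropped (sum over which currently-grounded one goes next):
  1 to go: {9} 1
  2 to go: {8,9} 1
  3 to go: {7,8,9} 1
  4 to go: {6,7,8,9} 1
  5 to go: {5,6,7,8,9} 1
  6 to go: {0,5,6,7,8,9} 1  {3,5,6,7,8,9} 1  {4,5,6,7,8,9} 1
  7 to go: {0,3,5,6,7,8,9} 2  {0,4,5,6,7,8,9} 2  {1,4,5,6,7,8,9} 1  {2,3,5,6,7,8,9} 1  {3,4,5,6,7,8,9} 2
  8 to go: {0,1,4,5,6,7,8,9} 3  {0,2,3,5,6,7,8,9} 3  {0,3,4,5,6,7,8,9} 6  {1,3,4,5,6,7,8,9} 3  {2,3,4,5,6,7,8,9} 3
  if 0:a drops first: 6 orders
  if 1:f drops first: 12 orders
  if 2:d drops first: 12 orders
heap linearizations: 30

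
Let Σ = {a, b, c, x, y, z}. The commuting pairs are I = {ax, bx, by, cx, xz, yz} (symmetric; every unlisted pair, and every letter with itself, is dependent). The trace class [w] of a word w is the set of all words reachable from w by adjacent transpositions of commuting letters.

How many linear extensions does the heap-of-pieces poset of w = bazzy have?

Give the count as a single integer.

0(b) covers ∅
1(a) covers 0:b
2(z) covers 1:a
3(z) covers 2:z
4(y) covers 1:a
floor of heap: 0:b
completions by unplaced set U, small U first (add the entries for U minus each lowest piece of U):
  |U|=1: {3}:1  {4}:1
  |U|=2: {2,3}:1  {3,4}:2
  |U|=3: {2,3,4}:3
  start at 0(b): 3

3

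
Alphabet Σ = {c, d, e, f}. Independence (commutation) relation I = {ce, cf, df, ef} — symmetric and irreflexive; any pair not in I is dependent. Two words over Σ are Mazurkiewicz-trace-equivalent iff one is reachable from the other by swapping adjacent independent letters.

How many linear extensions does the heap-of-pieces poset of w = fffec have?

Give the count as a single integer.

20

#0=f has no predecessor
#1=f depends on [0:f]
#2=f depends on [1:f]
#3=e has no predecessor
#4=c has no predecessor
sources: [0:f, 3:e, 4:c]
N(rest) = Σ N(rest − s) over sources s of rest; N(one piece) = 1:
  size 1 → [2]=1  [3]=1  [4]=1
  size 2 → [1,2]=1  [2,3]=2  [2,4]=2  [3,4]=2
  size 3 → [0,1,2]=1  [1,2,3]=3  [1,2,4]=3  [2,3,4]=6
  first=0(f) contributes 12
  first=3(e) contributes 4
  first=4(c) contributes 4
|[w]| = 20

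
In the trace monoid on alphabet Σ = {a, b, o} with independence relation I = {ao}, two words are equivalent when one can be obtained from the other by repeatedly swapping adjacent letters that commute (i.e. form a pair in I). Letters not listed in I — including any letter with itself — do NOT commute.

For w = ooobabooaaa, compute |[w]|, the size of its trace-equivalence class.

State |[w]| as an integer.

drop 0:o onto floor
drop 1:o onto {0:o}
drop 2:o onto {1:o}
drop 3:b onto {2:o}
drop 4:a onto {3:b}
drop 5:b onto {4:a}
drop 6:o onto {5:b}
drop 7:o onto {6:o}
drop 8:a onto {5:b}
drop 9:a onto {8:a}
drop 10:a onto {9:a}
ground layer = {0:o}
drop-orders for the pieces not yet dropped (sum over which currently-grounded one goes next):
  1 to go: {7} 1  {10} 1
  2 to go: {6,7} 1  {7,10} 2  {9,10} 1
  3 to go: {6,7,10} 3  {7,9,10} 3  {8,9,10} 1
  4 to go: {6,7,9,10} 6  {7,8,9,10} 4
  5 to go: {6,7,8,9,10} 10
  6 to go: {5,6,7,8,9,10} 10
  7 to go: {4,5,6,7,8,9,10} 10
  8 to go: {3,4,5,6,7,8,9,10} 10
  9 to go: {2,3,4,5,6,7,8,9,10} 10
  if 0:o drops first: 10 orders

10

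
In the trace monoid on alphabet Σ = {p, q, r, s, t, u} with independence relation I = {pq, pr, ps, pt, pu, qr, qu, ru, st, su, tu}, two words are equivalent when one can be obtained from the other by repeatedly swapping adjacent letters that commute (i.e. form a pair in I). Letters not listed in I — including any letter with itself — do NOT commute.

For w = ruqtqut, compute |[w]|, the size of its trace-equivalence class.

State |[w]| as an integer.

drop 0:r onto floor
drop 1:u onto floor
drop 2:q onto floor
drop 3:t onto {0:r, 2:q}
drop 4:q onto {3:t}
drop 5:u onto {1:u}
drop 6:t onto {4:q}
ground layer = {0:r, 1:u, 2:q}
drop-orders for the pieces not yet dropped (sum over which currently-grounded one goes next):
  1 to go: {5} 1  {6} 1
  2 to go: {1,5} 1  {4,6} 1  {5,6} 2
  3 to go: {1,5,6} 3  {3,4,6} 1  {4,5,6} 3
  4 to go: {0,3,4,6} 1  {1,4,5,6} 6  {2,3,4,6} 1  {3,4,5,6} 4
  5 to go: {0,2,3,4,6} 2  {0,3,4,5,6} 5  {1,3,4,5,6} 10  {2,3,4,5,6} 5
  if 0:r drops first: 15 orders
  if 1:u drops first: 12 orders
  if 2:q drops first: 15 orders
heap linearizations: 42

42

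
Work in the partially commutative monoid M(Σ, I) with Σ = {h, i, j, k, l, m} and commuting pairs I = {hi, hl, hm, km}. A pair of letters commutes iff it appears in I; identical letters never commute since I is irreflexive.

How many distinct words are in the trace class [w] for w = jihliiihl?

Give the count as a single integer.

28

#0=j has no predecessor
#1=i depends on [0:j]
#2=h depends on [0:j]
#3=l depends on [1:i]
#4=i depends on [3:l]
#5=i depends on [4:i]
#6=i depends on [5:i]
#7=h depends on [2:h]
#8=l depends on [6:i]
sources: [0:j]
N(rest) = Σ N(rest − s) over sources s of rest; N(one piece) = 1:
  size 1 → [7]=1  [8]=1
  size 2 → [2,7]=1  [6,8]=1  [7,8]=2
  size 3 → [2,7,8]=3  [5,6,8]=1  [6,7,8]=3
  size 4 → [2,6,7,8]=6  [4,5,6,8]=1  [5,6,7,8]=4
  size 5 → [2,5,6,7,8]=10  [3,4,5,6,8]=1  [4,5,6,7,8]=5
  size 6 → [1,3,4,5,6,8]=1  [2,4,5,6,7,8]=15  [3,4,5,6,7,8]=6
  size 7 → [1,3,4,5,6,7,8]=7  [2,3,4,5,6,7,8]=21
  first=0(j) contributes 28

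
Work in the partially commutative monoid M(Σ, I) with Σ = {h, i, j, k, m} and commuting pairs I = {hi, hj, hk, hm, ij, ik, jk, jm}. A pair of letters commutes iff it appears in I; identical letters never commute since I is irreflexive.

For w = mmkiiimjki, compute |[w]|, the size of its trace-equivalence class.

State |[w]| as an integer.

80

#0=m has no predecessor
#1=m depends on [0:m]
#2=k depends on [1:m]
#3=i depends on [1:m]
#4=i depends on [3:i]
#5=i depends on [4:i]
#6=m depends on [2:k, 5:i]
#7=j has no predecessor
#8=k depends on [6:m]
#9=i depends on [6:m]
sources: [0:m, 7:j]
N(rest) = Σ N(rest − s) over sources s of rest; N(one piece) = 1:
  size 1 → [7]=1  [8]=1  [9]=1
  size 2 → [7,8]=2  [7,9]=2  [8,9]=2
  size 3 → [6,8,9]=2  [7,8,9]=6
  size 4 → [2,6,8,9]=2  [5,6,8,9]=2  [6,7,8,9]=8
  size 5 → [2,5,6,8,9]=4  [2,6,7,8,9]=10  [4,5,6,8,9]=2  [5,6,7,8,9]=10
  size 6 → [2,4,5,6,8,9]=6  [2,5,6,7,8,9]=24  [3,4,5,6,8,9]=2  [4,5,6,7,8,9]=12
  size 7 → [2,3,4,5,6,8,9]=8  [2,4,5,6,7,8,9]=42  [3,4,5,6,7,8,9]=14
  size 8 → [1,2,3,4,5,6,8,9]=8  [2,3,4,5,6,7,8,9]=64
  first=0(m) contributes 72
  first=7(j) contributes 8
|[w]| = 80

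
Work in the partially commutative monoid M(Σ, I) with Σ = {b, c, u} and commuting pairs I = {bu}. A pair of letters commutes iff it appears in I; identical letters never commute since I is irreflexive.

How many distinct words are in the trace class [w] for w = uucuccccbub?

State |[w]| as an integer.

3

0(u) covers ∅
1(u) covers 0:u
2(c) covers 1:u
3(u) covers 2:c
4(c) covers 3:u
5(c) covers 4:c
6(c) covers 5:c
7(c) covers 6:c
8(b) covers 7:c
9(u) covers 7:c
10(b) covers 8:b
floor of heap: 0:u
completions by unplaced set U, small U first (add the entries for U minus each lowest piece of U):
  |U|=1: {9}:1  {10}:1
  |U|=2: {8,10}:1  {9,10}:2
  |U|=3: {8,9,10}:3
  |U|=4: {7,8,9,10}:3
  |U|=5: {6,7,8,9,10}:3
  |U|=6: {5,6,7,8,9,10}:3
  |U|=7: {4,5,6,7,8,9,10}:3
  |U|=8: {3,4,5,6,7,8,9,10}:3
  |U|=9: {2,3,4,5,6,7,8,9,10}:3
  start at 0(u): 3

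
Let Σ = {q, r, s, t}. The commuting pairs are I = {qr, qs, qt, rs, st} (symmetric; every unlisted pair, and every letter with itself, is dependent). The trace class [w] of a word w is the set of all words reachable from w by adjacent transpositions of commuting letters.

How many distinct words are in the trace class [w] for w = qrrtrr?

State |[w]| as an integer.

6

0(q) covers ∅
1(r) covers ∅
2(r) covers 1:r
3(t) covers 2:r
4(r) covers 3:t
5(r) covers 4:r
floor of heap: 0:q, 1:r
completions by unplaced set U, small U first (add the entries for U minus each lowest piece of U):
  |U|=1: {0}:1  {5}:1
  |U|=2: {0,5}:2  {4,5}:1
  |U|=3: {0,4,5}:3  {3,4,5}:1
  |U|=4: {0,3,4,5}:4  {2,3,4,5}:1
  start at 0(q): 1
  start at 1(r): 5
sum over floor = 6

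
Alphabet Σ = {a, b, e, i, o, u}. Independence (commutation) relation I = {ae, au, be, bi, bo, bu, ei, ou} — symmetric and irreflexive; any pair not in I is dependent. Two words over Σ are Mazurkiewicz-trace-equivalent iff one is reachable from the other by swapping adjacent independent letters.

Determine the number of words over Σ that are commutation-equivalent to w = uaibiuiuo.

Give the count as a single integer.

#0=u has no predecessor
#1=a has no predecessor
#2=i depends on [0:u, 1:a]
#3=b depends on [1:a]
#4=i depends on [2:i]
#5=u depends on [4:i]
#6=i depends on [5:u]
#7=u depends on [6:i]
#8=o depends on [6:i]
sources: [0:u, 1:a]
N(rest) = Σ N(rest − s) over sources s of rest; N(one piece) = 1:
  size 1 → [3]=1  [7]=1  [8]=1
  size 2 → [3,7]=2  [3,8]=2  [7,8]=2
  size 3 → [3,7,8]=6  [6,7,8]=2
  size 4 → [3,6,7,8]=8  [5,6,7,8]=2
  size 5 → [3,5,6,7,8]=10  [4,5,6,7,8]=2
  size 6 → [2,4,5,6,7,8]=2  [3,4,5,6,7,8]=12
  size 7 → [0,2,4,5,6,7,8]=2  [2,3,4,5,6,7,8]=14
  first=0(u) contributes 14
  first=1(a) contributes 16
|[w]| = 30

30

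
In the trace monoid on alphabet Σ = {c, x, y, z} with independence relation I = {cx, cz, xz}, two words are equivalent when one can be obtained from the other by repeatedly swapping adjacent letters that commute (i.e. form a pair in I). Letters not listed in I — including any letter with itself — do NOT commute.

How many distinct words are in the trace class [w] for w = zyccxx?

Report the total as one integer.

drop 0:z onto floor
drop 1:y onto {0:z}
drop 2:c onto {1:y}
drop 3:c onto {2:c}
drop 4:x onto {1:y}
drop 5:x onto {4:x}
ground layer = {0:z}
drop-orders for the pieces not yet dropped (sum over which currently-grounded one goes next):
  1 to go: {3} 1  {5} 1
  2 to go: {2,3} 1  {3,5} 2  {4,5} 1
  3 to go: {2,3,5} 3  {3,4,5} 3
  4 to go: {2,3,4,5} 6
  if 0:z drops first: 6 orders

6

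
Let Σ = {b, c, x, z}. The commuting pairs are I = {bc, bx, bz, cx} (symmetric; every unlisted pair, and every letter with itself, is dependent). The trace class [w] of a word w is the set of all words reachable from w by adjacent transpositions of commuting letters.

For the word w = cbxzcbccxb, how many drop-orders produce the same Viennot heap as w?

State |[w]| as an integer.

960

#0=c has no predecessor
#1=b has no predecessor
#2=x has no predecessor
#3=z depends on [0:c, 2:x]
#4=c depends on [3:z]
#5=b depends on [1:b]
#6=c depends on [4:c]
#7=c depends on [6:c]
#8=x depends on [3:z]
#9=b depends on [5:b]
sources: [0:c, 1:b, 2:x]
N(rest) = Σ N(rest − s) over sources s of rest; N(one piece) = 1:
  size 1 → [7]=1  [8]=1  [9]=1
  size 2 → [5,9]=1  [6,7]=1  [7,8]=2  [7,9]=2  [8,9]=2
  size 3 → [1,5,9]=1  [4,6,7]=1  [5,7,9]=3  [5,8,9]=3  [6,7,8]=3  [6,7,9]=3  [7,8,9]=6
  size 4 → [1,5,7,9]=4  [1,5,8,9]=4  [4,6,7,8]=4  [4,6,7,9]=4  [5,6,7,9]=6  [5,7,8,9]=12  [6,7,8,9]=12
  size 5 → [1,5,6,7,9]=10  [1,5,7,8,9]=20  [3,4,6,7,8]=4  [4,5,6,7,9]=10  [4,6,7,8,9]=20  [5,6,7,8,9]=30
  size 6 → [0,3,4,6,7,8]=4  [1,4,5,6,7,9]=20  [1,5,6,7,8,9]=60  [2,3,4,6,7,8]=4  [3,4,6,7,8,9]=24  [4,5,6,7,8,9]=60
  size 7 → [0,2,3,4,6,7,8]=8  [0,3,4,6,7,8,9]=28  [1,4,5,6,7,8,9]=140  [2,3,4,6,7,8,9]=28  [3,4,5,6,7,8,9]=84
  size 8 → [0,2,3,4,6,7,8,9]=64  [0,3,4,5,6,7,8,9]=112  [1,3,4,5,6,7,8,9]=224  [2,3,4,5,6,7,8,9]=112
  first=0(c) contributes 336
  first=1(b) contributes 288
  first=2(x) contributes 336
|[w]| = 960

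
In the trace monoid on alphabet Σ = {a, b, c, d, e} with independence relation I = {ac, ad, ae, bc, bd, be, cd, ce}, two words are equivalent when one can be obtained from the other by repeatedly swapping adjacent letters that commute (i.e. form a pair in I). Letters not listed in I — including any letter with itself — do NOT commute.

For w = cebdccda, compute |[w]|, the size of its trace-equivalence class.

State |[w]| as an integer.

#0=c has no predecessor
#1=e has no predecessor
#2=b has no predecessor
#3=d depends on [1:e]
#4=c depends on [0:c]
#5=c depends on [4:c]
#6=d depends on [3:d]
#7=a depends on [2:b]
sources: [0:c, 1:e, 2:b]
N(rest) = Σ N(rest − s) over sources s of rest; N(one piece) = 1:
  size 1 → [5]=1  [6]=1  [7]=1
  size 2 → [2,7]=1  [3,6]=1  [4,5]=1  [5,6]=2  [5,7]=2  [6,7]=2
  size 3 → [0,4,5]=1  [1,3,6]=1  [2,5,7]=3  [2,6,7]=3  [3,5,6]=3  [3,6,7]=3  [4,5,6]=3  [4,5,7]=3  [5,6,7]=6
  size 4 → [0,4,5,6]=4  [0,4,5,7]=4  [1,3,5,6]=4  [1,3,6,7]=4  [2,3,6,7]=6  [2,4,5,7]=6  [2,5,6,7]=12  [3,4,5,6]=6  [3,5,6,7]=12  [4,5,6,7]=12
  size 5 → [0,2,4,5,7]=10  [0,3,4,5,6]=10  [0,4,5,6,7]=20  [1,2,3,6,7]=10  [1,3,4,5,6]=10  [1,3,5,6,7]=20  [2,3,5,6,7]=30  [2,4,5,6,7]=30  [3,4,5,6,7]=30
  size 6 → [0,1,3,4,5,6]=20  [0,2,4,5,6,7]=60  [0,3,4,5,6,7]=60  [1,2,3,5,6,7]=60  [1,3,4,5,6,7]=60  [2,3,4,5,6,7]=90
  first=0(c) contributes 210
  first=1(e) contributes 210
  first=2(b) contributes 140
|[w]| = 560

560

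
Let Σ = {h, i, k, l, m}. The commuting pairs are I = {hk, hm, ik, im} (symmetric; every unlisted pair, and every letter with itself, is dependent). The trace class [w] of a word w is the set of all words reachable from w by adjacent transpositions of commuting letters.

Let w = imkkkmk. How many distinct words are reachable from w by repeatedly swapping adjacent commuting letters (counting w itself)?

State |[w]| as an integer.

7

#0=i has no predecessor
#1=m has no predecessor
#2=k depends on [1:m]
#3=k depends on [2:k]
#4=k depends on [3:k]
#5=m depends on [4:k]
#6=k depends on [5:m]
sources: [0:i, 1:m]
N(rest) = Σ N(rest − s) over sources s of rest; N(one piece) = 1:
  size 1 → [0]=1  [6]=1
  size 2 → [0,6]=2  [5,6]=1
  size 3 → [0,5,6]=3  [4,5,6]=1
  size 4 → [0,4,5,6]=4  [3,4,5,6]=1
  size 5 → [0,3,4,5,6]=5  [2,3,4,5,6]=1
  first=0(i) contributes 1
  first=1(m) contributes 6
|[w]| = 7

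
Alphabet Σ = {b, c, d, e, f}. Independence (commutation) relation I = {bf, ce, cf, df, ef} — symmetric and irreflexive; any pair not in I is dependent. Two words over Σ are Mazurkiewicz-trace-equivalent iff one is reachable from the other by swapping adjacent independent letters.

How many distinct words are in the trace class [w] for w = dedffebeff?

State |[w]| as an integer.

piece 0:d — minimal
piece 1:e rests on {0:d}
piece 2:d rests on {1:e}
piece 3:f — minimal
piece 4:f rests on {3:f}
piece 5:e rests on {2:d}
piece 6:b rests on {5:e}
piece 7:e rests on {6:b}
piece 8:f rests on {4:f}
piece 9:f rests on {8:f}
minimal pieces: {0:d, 3:f}
ways to finish when only these pieces remain (= sum over removing one remaining piece with nothing left below it):
  1 left: {7}→1  {9}→1
  2 left: {6,7}→1  {7,9}→2  {8,9}→1
  3 left: {4,8,9}→1  {5,6,7}→1  {6,7,9}→3  {7,8,9}→3
  4 left: {2,5,6,7}→1  {3,4,8,9}→1  {4,7,8,9}→4  {5,6,7,9}→4  {6,7,8,9}→6
  5 left: {1,2,5,6,7}→1  {2,5,6,7,9}→5  {3,4,7,8,9}→5  {4,6,7,8,9}→10  {5,6,7,8,9}→10
  6 left: {0,1,2,5,6,7}→1  {1,2,5,6,7,9}→6  {2,5,6,7,8,9}→15  {3,4,6,7,8,9}→15  {4,5,6,7,8,9}→20
  7 left: {0,1,2,5,6,7,9}→7  {1,2,5,6,7,8,9}→21  {2,4,5,6,7,8,9}→35  {3,4,5,6,7,8,9}→35
  8 left: {0,1,2,5,6,7,8,9}→28  {1,2,4,5,6,7,8,9}→56  {2,3,4,5,6,7,8,9}→70
  placing 0:d first → 126 extensions
  placing 3:f first → 84 extensions
total linear extensions = 210

210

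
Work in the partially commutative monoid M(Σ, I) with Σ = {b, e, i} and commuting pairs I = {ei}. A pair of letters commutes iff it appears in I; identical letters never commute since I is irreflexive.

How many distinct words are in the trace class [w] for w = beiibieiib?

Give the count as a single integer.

0(b) covers ∅
1(e) covers 0:b
2(i) covers 0:b
3(i) covers 2:i
4(b) covers 1:e, 3:i
5(i) covers 4:b
6(e) covers 4:b
7(i) covers 5:i
8(i) covers 7:i
9(b) covers 6:e, 8:i
floor of heap: 0:b
completions by unplaced set U, small U first (add the entries for U minus each lowest piece of U):
  |U|=1: {9}:1
  |U|=2: {6,9}:1  {8,9}:1
  |U|=3: {6,8,9}:2  {7,8,9}:1
  |U|=4: {5,7,8,9}:1  {6,7,8,9}:3
  |U|=5: {5,6,7,8,9}:4
  |U|=6: {4,5,6,7,8,9}:4
  |U|=7: {1,4,5,6,7,8,9}:4  {3,4,5,6,7,8,9}:4
  |U|=8: {1,3,4,5,6,7,8,9}:8  {2,3,4,5,6,7,8,9}:4
  start at 0(b): 12

12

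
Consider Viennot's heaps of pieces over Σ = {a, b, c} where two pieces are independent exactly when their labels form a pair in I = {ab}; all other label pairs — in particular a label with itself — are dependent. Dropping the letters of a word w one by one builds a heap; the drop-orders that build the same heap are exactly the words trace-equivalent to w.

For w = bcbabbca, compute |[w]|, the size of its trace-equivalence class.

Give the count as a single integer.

0(b) covers ∅
1(c) covers 0:b
2(b) covers 1:c
3(a) covers 1:c
4(b) covers 2:b
5(b) covers 4:b
6(c) covers 3:a, 5:b
7(a) covers 6:c
floor of heap: 0:b
completions by unplaced set U, small U first (add the entries for U minus each lowest piece of U):
  |U|=1: {7}:1
  |U|=2: {6,7}:1
  |U|=3: {3,6,7}:1  {5,6,7}:1
  |U|=4: {3,5,6,7}:2  {4,5,6,7}:1
  |U|=5: {2,4,5,6,7}:1  {3,4,5,6,7}:3
  |U|=6: {2,3,4,5,6,7}:4
  start at 0(b): 4

4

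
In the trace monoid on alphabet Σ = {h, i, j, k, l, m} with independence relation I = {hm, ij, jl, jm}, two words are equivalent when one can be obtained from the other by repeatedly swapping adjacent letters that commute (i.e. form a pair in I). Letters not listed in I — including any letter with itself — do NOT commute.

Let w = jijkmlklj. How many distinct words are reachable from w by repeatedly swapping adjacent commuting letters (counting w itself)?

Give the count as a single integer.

6

piece 0:j — minimal
piece 1:i — minimal
piece 2:j rests on {0:j}
piece 3:k rests on {1:i, 2:j}
piece 4:m rests on {3:k}
piece 5:l rests on {4:m}
piece 6:k rests on {5:l}
piece 7:l rests on {6:k}
piece 8:j rests on {6:k}
minimal pieces: {0:j, 1:i}
ways to finish when only these pieces remain (= sum over removing one remaining piece with nothing left below it):
  1 left: {7}→1  {8}→1
  2 left: {7,8}→2
  3 left: {6,7,8}→2
  4 left: {5,6,7,8}→2
  5 left: {4,5,6,7,8}→2
  6 left: {3,4,5,6,7,8}→2
  7 left: {1,3,4,5,6,7,8}→2  {2,3,4,5,6,7,8}→2
  placing 0:j first → 4 extensions
  placing 1:i first → 2 extensions
total linear extensions = 6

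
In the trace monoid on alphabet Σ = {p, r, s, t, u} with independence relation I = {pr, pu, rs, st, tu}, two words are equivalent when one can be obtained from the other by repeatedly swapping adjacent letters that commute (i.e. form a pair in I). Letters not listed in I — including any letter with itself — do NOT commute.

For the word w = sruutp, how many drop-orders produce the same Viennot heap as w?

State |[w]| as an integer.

15

piece 0:s — minimal
piece 1:r — minimal
piece 2:u rests on {0:s, 1:r}
piece 3:u rests on {2:u}
piece 4:t rests on {1:r}
piece 5:p rests on {0:s, 4:t}
minimal pieces: {0:s, 1:r}
ways to finish when only these pieces remain (= sum over removing one remaining piece with nothing left below it):
  1 left: {3}→1  {5}→1
  2 left: {2,3}→1  {3,5}→2  {4,5}→1
  3 left: {2,3,5}→3  {3,4,5}→3
  4 left: {0,2,3,5}→3  {2,3,4,5}→6
  placing 0:s first → 6 extensions
  placing 1:r first → 9 extensions
total linear extensions = 15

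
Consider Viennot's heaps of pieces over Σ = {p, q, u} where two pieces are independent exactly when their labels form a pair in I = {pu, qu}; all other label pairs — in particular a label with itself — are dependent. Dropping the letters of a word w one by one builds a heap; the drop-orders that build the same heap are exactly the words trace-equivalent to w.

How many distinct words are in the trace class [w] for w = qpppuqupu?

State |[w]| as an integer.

84

drop 0:q onto floor
drop 1:p onto {0:q}
drop 2:p onto {1:p}
drop 3:p onto {2:p}
drop 4:u onto floor
drop 5:q onto {3:p}
drop 6:u onto {4:u}
drop 7:p onto {5:q}
drop 8:u onto {6:u}
ground layer = {0:q, 4:u}
drop-orders for the pieces not yet dropped (sum over which currently-grounded one goes next):
  1 to go: {7} 1  {8} 1
  2 to go: {5,7} 1  {6,8} 1  {7,8} 2
  3 to go: {3,5,7} 1  {4,6,8} 1  {5,7,8} 3  {6,7,8} 3
  4 to go: {2,3,5,7} 1  {3,5,7,8} 4  {4,6,7,8} 4  {5,6,7,8} 6
  5 to go: {1,2,3,5,7} 1  {2,3,5,7,8} 5  {3,5,6,7,8} 10  {4,5,6,7,8} 10
  6 to go: {0,1,2,3,5,7} 1  {1,2,3,5,7,8} 6  {2,3,5,6,7,8} 15  {3,4,5,6,7,8} 20
  7 to go: {0,1,2,3,5,7,8} 7  {1,2,3,5,6,7,8} 21  {2,3,4,5,6,7,8} 35
  if 0:q drops first: 56 orders
  if 4:u drops first: 28 orders
heap linearizations: 84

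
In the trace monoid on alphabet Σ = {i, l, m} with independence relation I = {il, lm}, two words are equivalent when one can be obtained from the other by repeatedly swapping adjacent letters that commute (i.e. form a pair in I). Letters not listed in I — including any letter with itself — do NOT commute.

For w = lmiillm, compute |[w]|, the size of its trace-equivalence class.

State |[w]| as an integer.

piece 0:l — minimal
piece 1:m — minimal
piece 2:i rests on {1:m}
piece 3:i rests on {2:i}
piece 4:l rests on {0:l}
piece 5:l rests on {4:l}
piece 6:m rests on {3:i}
minimal pieces: {0:l, 1:m}
ways to finish when only these pieces remain (= sum over removing one remaining piece with nothing left below it):
  1 left: {5}→1  {6}→1
  2 left: {3,6}→1  {4,5}→1  {5,6}→2
  3 left: {0,4,5}→1  {2,3,6}→1  {3,5,6}→3  {4,5,6}→3
  4 left: {0,4,5,6}→4  {1,2,3,6}→1  {2,3,5,6}→4  {3,4,5,6}→6
  5 left: {0,3,4,5,6}→10  {1,2,3,5,6}→5  {2,3,4,5,6}→10
  placing 0:l first → 15 extensions
  placing 1:m first → 20 extensions
total linear extensions = 35

35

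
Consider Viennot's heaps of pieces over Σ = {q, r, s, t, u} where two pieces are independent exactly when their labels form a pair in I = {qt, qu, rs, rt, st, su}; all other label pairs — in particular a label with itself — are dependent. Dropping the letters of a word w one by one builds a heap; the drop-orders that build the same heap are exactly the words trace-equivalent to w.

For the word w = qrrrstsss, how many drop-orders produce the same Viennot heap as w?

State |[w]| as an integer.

315

0(q) covers ∅
1(r) covers 0:q
2(r) covers 1:r
3(r) covers 2:r
4(s) covers 0:q
5(t) covers ∅
6(s) covers 4:s
7(s) covers 6:s
8(s) covers 7:s
floor of heap: 0:q, 5:t
completions by unplaced set U, small U first (add the entries for U minus each lowest piece of U):
  |U|=1: {3}:1  {5}:1  {8}:1
  |U|=2: {2,3}:1  {3,5}:2  {3,8}:2  {5,8}:2  {7,8}:1
  |U|=3: {1,2,3}:1  {2,3,5}:3  {2,3,8}:3  {3,5,8}:6  {3,7,8}:3  {5,7,8}:3  {6,7,8}:1
  |U|=4: {1,2,3,5}:4  {1,2,3,8}:4  {2,3,5,8}:12  {2,3,7,8}:6  {3,5,7,8}:12  {3,6,7,8}:4  {4,6,7,8}:1  {5,6,7,8}:4
  |U|=5: {1,2,3,5,8}:20  {1,2,3,7,8}:10  {2,3,5,7,8}:30  {2,3,6,7,8}:10  {3,4,6,7,8}:5  {3,5,6,7,8}:20  {4,5,6,7,8}:5
  |U|=6: {1,2,3,5,7,8}:60  {1,2,3,6,7,8}:20  {2,3,4,6,7,8}:15  {2,3,5,6,7,8}:60  {3,4,5,6,7,8}:30
  |U|=7: {1,2,3,4,6,7,8}:35  {1,2,3,5,6,7,8}:140  {2,3,4,5,6,7,8}:105
  start at 0(q): 280
  start at 5(t): 35
sum over floor = 315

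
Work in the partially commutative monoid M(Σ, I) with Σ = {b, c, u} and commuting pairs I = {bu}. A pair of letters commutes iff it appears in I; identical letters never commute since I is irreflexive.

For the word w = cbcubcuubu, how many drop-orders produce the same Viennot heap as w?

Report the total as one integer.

drop 0:c onto floor
drop 1:b onto {0:c}
drop 2:c onto {1:b}
drop 3:u onto {2:c}
drop 4:b onto {2:c}
drop 5:c onto {3:u, 4:b}
drop 6:u onto {5:c}
drop 7:u onto {6:u}
drop 8:b onto {5:c}
drop 9:u onto {7:u}
ground layer = {0:c}
drop-orders for the pieces not yet dropped (sum over which currently-grounded one goes next):
  1 to go: {8} 1  {9} 1
  2 to go: {7,9} 1  {8,9} 2
  3 to go: {6,7,9} 1  {7,8,9} 3
  4 to go: {6,7,8,9} 4
  5 to go: {5,6,7,8,9} 4
  6 to go: {3,5,6,7,8,9} 4  {4,5,6,7,8,9} 4
  7 to go: {3,4,5,6,7,8,9} 8
  8 to go: {2,3,4,5,6,7,8,9} 8
  if 0:c drops first: 8 orders

8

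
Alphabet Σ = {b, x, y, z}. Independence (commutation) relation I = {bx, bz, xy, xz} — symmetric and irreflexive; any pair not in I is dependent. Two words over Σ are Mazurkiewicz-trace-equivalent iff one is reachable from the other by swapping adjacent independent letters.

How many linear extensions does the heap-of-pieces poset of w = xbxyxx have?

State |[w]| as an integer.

15

piece 0:x — minimal
piece 1:b — minimal
piece 2:x rests on {0:x}
piece 3:y rests on {1:b}
piece 4:x rests on {2:x}
piece 5:x rests on {4:x}
minimal pieces: {0:x, 1:b}
ways to finish when only these pieces remain (= sum over removing one remaining piece with nothing left below it):
  1 left: {3}→1  {5}→1
  2 left: {1,3}→1  {3,5}→2  {4,5}→1
  3 left: {1,3,5}→3  {2,4,5}→1  {3,4,5}→3
  4 left: {0,2,4,5}→1  {1,3,4,5}→6  {2,3,4,5}→4
  placing 0:x first → 10 extensions
  placing 1:b first → 5 extensions
total linear extensions = 15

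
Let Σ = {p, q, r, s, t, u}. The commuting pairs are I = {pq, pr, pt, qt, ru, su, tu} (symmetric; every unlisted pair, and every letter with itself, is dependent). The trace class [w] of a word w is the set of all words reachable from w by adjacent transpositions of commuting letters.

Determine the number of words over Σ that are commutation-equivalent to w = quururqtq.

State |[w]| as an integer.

40

0(q) covers ∅
1(u) covers 0:q
2(u) covers 1:u
3(r) covers 0:q
4(u) covers 2:u
5(r) covers 3:r
6(q) covers 4:u, 5:r
7(t) covers 5:r
8(q) covers 6:q
floor of heap: 0:q
completions by unplaced set U, small U first (add the entries for U minus each lowest piece of U):
  |U|=1: {7}:1  {8}:1
  |U|=2: {6,8}:1  {7,8}:2
  |U|=3: {4,6,8}:1  {6,7,8}:3
  |U|=4: {2,4,6,8}:1  {4,6,7,8}:4  {5,6,7,8}:3
  |U|=5: {1,2,4,6,8}:1  {2,4,6,7,8}:5  {3,5,6,7,8}:3  {4,5,6,7,8}:7
  |U|=6: {1,2,4,6,7,8}:6  {2,4,5,6,7,8}:12  {3,4,5,6,7,8}:10
  |U|=7: {1,2,4,5,6,7,8}:18  {2,3,4,5,6,7,8}:22
  start at 0(q): 40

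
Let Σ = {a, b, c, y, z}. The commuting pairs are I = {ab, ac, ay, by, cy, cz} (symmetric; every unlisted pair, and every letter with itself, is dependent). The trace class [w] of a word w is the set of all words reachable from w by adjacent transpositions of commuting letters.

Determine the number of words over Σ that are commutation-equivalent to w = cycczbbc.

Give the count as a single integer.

#0=c has no predecessor
#1=y has no predecessor
#2=c depends on [0:c]
#3=c depends on [2:c]
#4=z depends on [1:y]
#5=b depends on [3:c, 4:z]
#6=b depends on [5:b]
#7=c depends on [6:b]
sources: [0:c, 1:y]
N(rest) = Σ N(rest − s) over sources s of rest; N(one piece) = 1:
  size 1 → [7]=1
  size 2 → [6,7]=1
  size 3 → [5,6,7]=1
  size 4 → [3,5,6,7]=1  [4,5,6,7]=1
  size 5 → [1,4,5,6,7]=1  [2,3,5,6,7]=1  [3,4,5,6,7]=2
  size 6 → [0,2,3,5,6,7]=1  [1,3,4,5,6,7]=3  [2,3,4,5,6,7]=3
  first=0(c) contributes 6
  first=1(y) contributes 4
|[w]| = 10

10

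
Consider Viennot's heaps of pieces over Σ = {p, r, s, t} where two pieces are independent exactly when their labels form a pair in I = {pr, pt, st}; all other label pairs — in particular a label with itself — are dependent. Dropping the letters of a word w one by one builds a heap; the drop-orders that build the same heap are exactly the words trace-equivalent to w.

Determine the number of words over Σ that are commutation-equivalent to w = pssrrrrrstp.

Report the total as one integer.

piece 0:p — minimal
piece 1:s rests on {0:p}
piece 2:s rests on {1:s}
piece 3:r rests on {2:s}
piece 4:r rests on {3:r}
piece 5:r rests on {4:r}
piece 6:r rests on {5:r}
piece 7:r rests on {6:r}
piece 8:s rests on {7:r}
piece 9:t rests on {7:r}
piece 10:p rests on {8:s}
minimal pieces: {0:p}
ways to finish when only these pieces remain (= sum over removing one remaining piece with nothing left below it):
  1 left: {9}→1  {10}→1
  2 left: {8,10}→1  {9,10}→2
  3 left: {8,9,10}→3
  4 left: {7,8,9,10}→3
  5 left: {6,7,8,9,10}→3
  6 left: {5,6,7,8,9,10}→3
  7 left: {4,5,6,7,8,9,10}→3
  8 left: {3,4,5,6,7,8,9,10}→3
  9 left: {2,3,4,5,6,7,8,9,10}→3
  placing 0:p first → 3 extensions

3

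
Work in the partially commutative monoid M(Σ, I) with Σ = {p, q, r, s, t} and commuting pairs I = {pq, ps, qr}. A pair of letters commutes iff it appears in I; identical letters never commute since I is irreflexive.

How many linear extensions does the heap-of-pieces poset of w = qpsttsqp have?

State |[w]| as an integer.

piece 0:q — minimal
piece 1:p — minimal
piece 2:s rests on {0:q}
piece 3:t rests on {1:p, 2:s}
piece 4:t rests on {3:t}
piece 5:s rests on {4:t}
piece 6:q rests on {5:s}
piece 7:p rests on {4:t}
minimal pieces: {0:q, 1:p}
ways to finish when only these pieces remain (= sum over removing one remaining piece with nothing left below it):
  1 left: {6}→1  {7}→1
  2 left: {5,6}→1  {6,7}→2
  3 left: {5,6,7}→3
  4 left: {4,5,6,7}→3
  5 left: {3,4,5,6,7}→3
  6 left: {1,3,4,5,6,7}→3  {2,3,4,5,6,7}→3
  placing 0:q first → 6 extensions
  placing 1:p first → 3 extensions
total linear extensions = 9

9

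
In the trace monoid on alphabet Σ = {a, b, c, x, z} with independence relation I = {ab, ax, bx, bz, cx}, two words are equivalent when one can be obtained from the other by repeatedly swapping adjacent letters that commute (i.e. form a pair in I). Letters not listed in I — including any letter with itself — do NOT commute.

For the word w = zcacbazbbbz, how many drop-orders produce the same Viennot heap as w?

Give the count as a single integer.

0(z) covers ∅
1(c) covers 0:z
2(a) covers 1:c
3(c) covers 2:a
4(b) covers 3:c
5(a) covers 3:c
6(z) covers 5:a
7(b) covers 4:b
8(b) covers 7:b
9(b) covers 8:b
10(z) covers 6:z
floor of heap: 0:z
completions by unplaced set U, small U first (add the entries for U minus each lowest piece of U):
  |U|=1: {9}:1  {10}:1
  |U|=2: {6,10}:1  {8,9}:1  {9,10}:2
  |U|=3: {5,6,10}:1  {6,9,10}:3  {7,8,9}:1  {8,9,10}:3
  |U|=4: {4,7,8,9}:1  {5,6,9,10}:4  {6,8,9,10}:6  {7,8,9,10}:4
  |U|=5: {4,7,8,9,10}:5  {5,6,8,9,10}:10  {6,7,8,9,10}:10
  |U|=6: {4,6,7,8,9,10}:15  {5,6,7,8,9,10}:20
  |U|=7: {4,5,6,7,8,9,10}:35
  |U|=8: {3,4,5,6,7,8,9,10}:35
  |U|=9: {2,3,4,5,6,7,8,9,10}:35
  start at 0(z): 35

35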